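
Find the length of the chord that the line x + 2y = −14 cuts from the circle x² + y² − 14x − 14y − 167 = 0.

4√5

The distance from (7, 7) to the line is 35/√5, and r² = 265.
Half the chord is √(r² − d²) = √(20), so the full chord is 4√5.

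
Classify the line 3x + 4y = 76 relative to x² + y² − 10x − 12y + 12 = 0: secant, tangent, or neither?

Substituting the line into the circle gives 25x² − 472x + 2320 = 0.
Δ = 222784 − 232000 = −9216.
No real roots: the line does not meet the circle.

neither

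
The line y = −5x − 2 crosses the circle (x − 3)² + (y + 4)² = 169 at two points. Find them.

(−2, 8) and (3, −17)

From the line, y = −5x − 2. Substituting:
26x² − 26x − 156 = 0  ⟹  x² − x − 6 = 0
x = 3 or x = −2, giving (3, −17) and (−2, 8).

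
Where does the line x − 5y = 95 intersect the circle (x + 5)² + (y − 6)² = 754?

From the line, y = (−95 + x)/5. Substituting:
26x² − 2600 = 0  ⟹  x² − 100 = 0
x = 10 or x = −10, giving (10, −17) and (−10, −21).

(−10, −21) and (10, −17)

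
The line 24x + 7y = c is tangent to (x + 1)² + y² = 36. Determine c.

For a tangent, require d(centre, line) = r = 6.
|24·(−1) + 7·0 − c| / √625 = 6
|c − (−24)| = 6·25, so c = 126 or c = −174.

c = −174 or c = 126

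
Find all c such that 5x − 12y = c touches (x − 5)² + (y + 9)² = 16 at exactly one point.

For a tangent, require d(centre, line) = r = 4.
|5·5 − 12·(−9) − c| / √169 = 4
|c − (133)| = 4·13, so c = 185 or c = 81.

c = 81 or c = 185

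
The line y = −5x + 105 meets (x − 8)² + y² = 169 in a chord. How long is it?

√26

From the line, y = −5x + 105. Substituting:
26x² − 1066x + 10920 = 0  ⟹  x² − 41x + 420 = 0
x = 21 or x = 20, giving (21, 0) and (20, 5).
|(21, 0) − (20, 5)| = √((1)² + (−5)²) = √26.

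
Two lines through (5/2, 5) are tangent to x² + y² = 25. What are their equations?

Let a tangent through (5/2, 5) have slope m. Its distance from (0, 0) must equal 5:
[m·(−5/2) − (−5)]² = 25(m² + 1)
3m² + 4m = 0, so m = −4/3 or m = 0.
Through (5/2, 5) these give 4x + 3y = 25 and y = 5.

4x + 3y = 25 and y = 5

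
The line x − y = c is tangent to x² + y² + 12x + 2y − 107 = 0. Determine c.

c = −5 ± 12√2

For a tangent, require d(centre, line) = r = 12.
|1·(−6) − 1·(−1) − c| / √2 = 12
|c − (−5)| = 12√2.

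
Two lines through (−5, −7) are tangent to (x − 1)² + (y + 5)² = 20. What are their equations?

A line y − (−7) = m(x − (−5)) is tangent when its distance from (1, −5) is 2√5:
[m·(6) − (2)]² = 20(m² + 1)
2m² − 3m − 2 = 0, so m = −1/2 or m = 2.
Through (−5, −7) these give x + 2y = −19 and 2x − y = −3.

x + 2y = −19 and 2x − y = −3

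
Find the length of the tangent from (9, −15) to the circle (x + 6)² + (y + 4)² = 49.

The centre is (−6, −4) and r = 7. The square of the distance from P to the centre is 225 + 121 = 346.
The tangent meets the radius at right angles, so tangent² = |PO|² − r² = 346 − 49 = 297.

3√33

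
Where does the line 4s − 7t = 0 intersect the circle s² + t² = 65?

Substitute t = (4s)/7:
65s² − 3185 = 0  ⟹  s² − 49 = 0
s = 7 or s = −7, giving (7, 4) and (−7, −4).

(−7, −4) and (7, 4)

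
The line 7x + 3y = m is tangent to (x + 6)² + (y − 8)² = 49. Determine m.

m = −18 ± 7√58

For a tangent, require d(centre, line) = r = 7.
|7·(−6) + 3·8 − m| / √58 = 7
|m − (−18)| = 7√58.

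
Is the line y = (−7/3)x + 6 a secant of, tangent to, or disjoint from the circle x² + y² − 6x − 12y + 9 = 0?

d² = (7·3 + 3·6 − (18))²/58 = 441/58; r² = 36.
Since d² < r², the line cuts the circle twice.

secant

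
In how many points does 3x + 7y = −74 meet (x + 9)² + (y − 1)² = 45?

0

Substituting the line into the circle gives 58x² + 1368x + 8325 = 0.
Δ = 1871424 − 1931400 = −59976.
No real roots: the line does not meet the circle.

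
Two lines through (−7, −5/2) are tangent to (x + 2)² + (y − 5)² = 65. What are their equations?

x + 8y = −27 and 7x + 4y = −59

Let a tangent through (−7, −5/2) have slope m. Its distance from (−2, 5) must equal √65:
[m·(5) − (15/2)]² = 65(m² + 1)
32m² + 60m + 7 = 0, so m = −1/8 or m = −7/4.
Through (−7, −5/2) these give x + 8y = −27 and 7x + 4y = −59.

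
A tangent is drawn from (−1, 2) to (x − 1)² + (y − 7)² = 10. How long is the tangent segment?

The centre is (1, 7) and r = √10. The square of the distance from P to the centre is 4 + 25 = 29.
The tangent meets the radius at right angles, so tangent² = |PO|² − r² = 29 − 10 = 19.

√19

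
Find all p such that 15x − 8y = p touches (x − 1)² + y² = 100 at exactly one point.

For a tangent, require d(centre, line) = r = 10.
|15·1 − 8·0 − p| / √289 = 10
|p − (15)| = 10·17, so p = 185 or p = −155.

p = −155 or p = 185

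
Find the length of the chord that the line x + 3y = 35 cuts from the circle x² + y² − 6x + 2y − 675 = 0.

Centre (3, −1), r² = 685. Perpendicular distance d from centre to line = |−35| / √10 = 35/√10.
Half the chord is √(r² − d²) = √(1125/2), so the full chord is 15√10.

15√10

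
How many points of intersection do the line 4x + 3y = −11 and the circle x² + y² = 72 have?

2

d² = (4·0 + 3·0 − (−11))²/25 = 121/25; r² = 72.
Since d² < r², the line cuts the circle twice.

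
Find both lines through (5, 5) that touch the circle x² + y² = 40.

Write the tangent as mx − y + (5 − m·(5)) = 0 and set its distance from the centre to 2√10:
(−5m − (−5))² = 40(m² + 1)
3m² + 10m + 3 = 0, so m = −1/3 or m = −3.
With m = −1/3: x + 3y = 20. With m = −3: 3x + y = 20.

x + 3y = 20 and 3x + y = 20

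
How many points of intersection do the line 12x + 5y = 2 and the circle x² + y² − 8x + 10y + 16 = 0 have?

Substituting the line into the circle gives 169x² − 848x + 504 = 0.
Discriminant = (−848)² − 4·169·(504) = 378400 > 0.
Two real roots: the line is a secant.

2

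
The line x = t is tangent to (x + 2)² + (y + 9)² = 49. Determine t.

For a tangent, require d(centre, line) = r = 7.
|1·(−2) + 0·(−9) − t| / √1 = 7
|t − (−2)| = 7, so t = 5 or t = −9.

t = −9 or t = 5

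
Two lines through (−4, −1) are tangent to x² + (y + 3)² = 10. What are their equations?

A line y − (−1) = m(x − (−4)) is tangent when its distance from (0, −3) is √10:
(4m − (−2))² = 10(m² + 1)
3m² + 8m − 3 = 0, so m = −3 or m = 1/3.
Through (−4, −1) these give 3x + y = −13 and x − 3y = −1.

3x + y = −13 and x − 3y = −1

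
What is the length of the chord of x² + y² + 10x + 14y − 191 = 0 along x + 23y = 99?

Substitute y = (99 − x)/23:
530x² + 4770x − 59360 = 0  ⟹  x² + 9x − 112 = 0
x = 7 or x = −16, giving (7, 4) and (−16, 5).
|(7, 4) − (−16, 5)| = √((23)² + (−1)²) = √530.

√530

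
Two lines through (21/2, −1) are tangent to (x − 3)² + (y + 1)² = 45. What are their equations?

2x − y = 22 and 2x + y = 20

Write the tangent as mx − y + (−1 − m·(21/2)) = 0 and set its distance from the centre to 3√5:
(−15/2m − (0))² = 45(m² + 1)
m² − 4 = 0, so m = 2 or m = −2.
With m = 2: 2x − y = 22. With m = −2: 2x + y = 20.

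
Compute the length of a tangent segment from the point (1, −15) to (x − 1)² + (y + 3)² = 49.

With centre O = (1, −3), |OP|² = 144 and r² = 49.
By the tangent–radius right angle, tangent length = √(|PO|² − r²) = √95.

√95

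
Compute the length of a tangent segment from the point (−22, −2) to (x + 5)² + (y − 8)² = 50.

With centre O = (−5, 8), |OP|² = 389 and r² = 50.
The tangent meets the radius at right angles, so tangent² = |PO|² − r² = 389 − 50 = 339.

√339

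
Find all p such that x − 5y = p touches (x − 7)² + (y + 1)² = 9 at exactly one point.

Tangency holds when the distance from the centre (7, −1) to the line equals the radius 3:
|1·7 − 5·(−1) − p| / √26 = 3
|p − (12)| = 3√26.

p = 12 ± 3√26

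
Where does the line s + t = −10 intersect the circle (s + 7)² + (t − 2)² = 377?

Express t = −s − 10 and substitute into the circle:
2s² + 38s − 184 = 0  ⟹  s² + 19s − 92 = 0
s = 4 or s = −23, giving (4, −14) and (−23, 13).

(−23, 13) and (4, −14)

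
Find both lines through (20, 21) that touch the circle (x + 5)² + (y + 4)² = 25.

A line y − (21) = m(x − (20)) is tangent when its distance from (−5, −4) is 5:
(−25m − (−25))² = 25(m² + 1)
12m² − 25m + 12 = 0, so m = 4/3 or m = 3/4.
Through (20, 21) these give 4x − 3y = 17 and 3x − 4y = −24.

4x − 3y = 17 and 3x − 4y = −24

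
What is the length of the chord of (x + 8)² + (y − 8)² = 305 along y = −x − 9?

From the line, y = −x − 9. Substituting:
2x² + 50x + 48 = 0  ⟹  x² + 25x + 24 = 0
x = −1 or x = −24, giving (−1, −8) and (−24, 15).
|(−1, −8) − (−24, 15)| = √((23)² + (−23)²) = 23√2.

23√2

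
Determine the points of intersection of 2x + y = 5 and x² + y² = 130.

Express y = −2x + 5 and substitute into the circle:
5x² − 20x − 105 = 0  ⟹  x² − 4x − 21 = 0
x = 7 or x = −3, giving (7, −9) and (−3, 11).

(−3, 11) and (7, −9)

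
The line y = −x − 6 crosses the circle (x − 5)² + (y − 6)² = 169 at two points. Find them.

(−7, 1) and (0, −6)

From the line, y = −x − 6. Substituting:
2x² + 14x = 0  ⟹  x² + 7x = 0
x = 0 or x = −7, giving (0, −6) and (−7, 1).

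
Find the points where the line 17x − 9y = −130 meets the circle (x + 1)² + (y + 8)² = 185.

Express y = (130 + 17x)/9 and substitute into the circle:
370x² + 7030x + 25900 = 0  ⟹  x² + 19x + 70 = 0
x = −5 or x = −14, giving (−5, 5) and (−14, −12).

(−14, −12) and (−5, 5)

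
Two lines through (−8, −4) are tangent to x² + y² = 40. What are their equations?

A line y − (−4) = m(x − (−8)) is tangent when its distance from (0, 0) is 2√10:
[m·(8) − (4)]² = 40(m² + 1)
3m² − 8m − 3 = 0, so m = −1/3 or m = 3.
With m = −1/3: x + 3y = −20. With m = 3: 3x − y = −20.

x + 3y = −20 and 3x − y = −20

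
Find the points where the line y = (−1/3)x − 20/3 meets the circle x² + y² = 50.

(−5, −5) and (1, −7)

Express y = (−20 − x)/3 and substitute into the circle:
10x² + 40x − 50 = 0  ⟹  x² + 4x − 5 = 0
x = 1 or x = −5, giving (1, −7) and (−5, −5).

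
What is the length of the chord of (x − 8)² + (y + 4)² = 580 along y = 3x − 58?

Centre (8, −4), r² = 580. Perpendicular distance d from centre to line = |−30| / √10 = 30/√10.
Chord = 2√(r² − d²) = 2·√(490) = 14√10.

14√10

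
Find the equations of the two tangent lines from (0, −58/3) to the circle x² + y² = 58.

Let a tangent through (0, −58/3) have slope m. Its distance from (0, 0) must equal √58:
[m·(0) − (58/3)]² = 58(m² + 1)
9m² − 49 = 0, so m = 7/3 or m = −7/3.
With m = 7/3: 7x − 3y = 58. With m = −7/3: 7x + 3y = −58.

7x − 3y = 58 and 7x + 3y = −58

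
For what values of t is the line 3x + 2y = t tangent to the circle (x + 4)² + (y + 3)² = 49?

t = −18 ± 7√13

Tangency holds when the distance from the centre (−4, −3) to the line equals the radius 7:
|3·(−4) + 2·(−3) − t| / √13 = 7
|t − (−18)| = 7√13.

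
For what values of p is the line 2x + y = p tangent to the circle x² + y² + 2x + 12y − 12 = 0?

p = −8 ± 7√5

For a tangent, require d(centre, line) = r = 7.
|2·(−1) + 1·(−6) − p| / √5 = 7
|p − (−8)| = 7√5.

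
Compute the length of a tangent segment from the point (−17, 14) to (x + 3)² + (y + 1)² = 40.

√381

Centre (−3, −1), r² = 40. |PO|² = (−14)² + (15)² = 421.
The tangent meets the radius at right angles, so tangent² = |PO|² − r² = 421 − 40 = 381.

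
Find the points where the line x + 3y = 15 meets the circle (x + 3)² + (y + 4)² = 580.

(−21, 12) and (21, −2)

From the line, y = (15 − x)/3. Substituting:
10x² − 4410 = 0  ⟹  x² − 441 = 0
x = 21 or x = −21, giving (21, −2) and (−21, 12).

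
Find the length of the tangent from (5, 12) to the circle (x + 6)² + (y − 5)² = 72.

7√2

With centre O = (−6, 5), |OP|² = 170 and r² = 72.
By the tangent–radius right angle, tangent length = √(|PO|² − r²) = √98 = 7√2.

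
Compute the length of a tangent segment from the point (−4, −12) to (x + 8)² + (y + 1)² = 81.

2√14

Centre (−8, −1), r² = 81. |PO|² = (4)² + (−11)² = 137.
The tangent meets the radius at right angles, so tangent² = |PO|² − r² = 137 − 81 = 56.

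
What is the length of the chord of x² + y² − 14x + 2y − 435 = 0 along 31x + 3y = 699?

√970

Express y = (699 − 31x)/3 and substitute into the circle:
970x² − 43650x + 488880 = 0  ⟹  x² − 45x + 504 = 0
x = 24 or x = 21, giving (24, −15) and (21, 16).
Chord length = distance between (24, −15) and (21, 16) = √970 = √970.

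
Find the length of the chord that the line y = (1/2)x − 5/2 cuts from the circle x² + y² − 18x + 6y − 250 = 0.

16√5

Express y = (−5 + x)/2 and substitute into the circle:
5x² − 70x − 1035 = 0  ⟹  x² − 14x − 207 = 0
x = 23 or x = −9, giving (23, 9) and (−9, −7).
Chord length = distance between (23, 9) and (−9, −7) = √1280 = 16√5.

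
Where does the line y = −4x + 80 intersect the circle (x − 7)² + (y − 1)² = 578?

From the line, y = −4x + 80. Substituting:
17x² − 646x + 5712 = 0  ⟹  x² − 38x + 336 = 0
x = 24 or x = 14, giving (24, −16) and (14, 24).

(14, 24) and (24, −16)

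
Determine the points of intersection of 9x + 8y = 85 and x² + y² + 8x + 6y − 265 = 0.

(−3, 14) and (13, −4)

Express y = (85 − 9x)/8 and substitute into the circle:
145x² − 1450x − 5655 = 0  ⟹  x² − 10x − 39 = 0
x = 13 or x = −3, giving (13, −4) and (−3, 14).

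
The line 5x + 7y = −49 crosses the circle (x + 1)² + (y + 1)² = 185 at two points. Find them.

(−14, 3) and (7, −12)

Express y = (−49 − 5x)/7 and substitute into the circle:
74x² + 518x − 7252 = 0  ⟹  x² + 7x − 98 = 0
x = 7 or x = −14, giving (7, −12) and (−14, 3).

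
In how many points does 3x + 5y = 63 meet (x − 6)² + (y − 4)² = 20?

2

d² = (3·6 + 5·4 − (63))²/34 = 625/34; r² = 20.
Since d² < r², the line cuts the circle twice.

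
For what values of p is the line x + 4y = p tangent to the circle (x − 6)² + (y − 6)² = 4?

Tangency holds when the distance from the centre (6, 6) to the line equals the radius 2:
|1·6 + 4·6 − p| / √17 = 2
|p − (30)| = 2√17.

p = 30 ± 2√17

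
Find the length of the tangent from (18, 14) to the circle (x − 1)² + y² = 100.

With centre O = (1, 0), |OP|² = 485 and r² = 100.
The tangent meets the radius at right angles, so tangent² = |PO|² − r² = 485 − 100 = 385.

√385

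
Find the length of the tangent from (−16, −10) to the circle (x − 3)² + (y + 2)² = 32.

√393

The centre is (3, −2) and r = 4√2. The square of the distance from P to the centre is 361 + 64 = 425.
Power of the point: PT² = |PO|² − r² = 393, so PT = √393.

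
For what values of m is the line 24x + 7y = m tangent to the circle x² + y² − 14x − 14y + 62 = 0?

Tangency holds when the distance from the centre (7, 7) to the line equals the radius 6:
|24·7 + 7·7 − m| / √625 = 6
|m − (217)| = 6·25, so m = 367 or m = 67.

m = 67 or m = 367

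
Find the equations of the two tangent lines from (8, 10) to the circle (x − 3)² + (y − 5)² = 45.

Let a tangent through (8, 10) have slope m. Its distance from (3, 5) must equal 3√5:
[m·(−5) − (−5)]² = 45(m² + 1)
2m² + 5m + 2 = 0, so m = −1/2 or m = −2.
With m = −1/2: x + 2y = 28. With m = −2: 2x + y = 26.

x + 2y = 28 and 2x + y = 26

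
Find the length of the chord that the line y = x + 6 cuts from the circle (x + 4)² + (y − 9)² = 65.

9√2

Express y = x + 6 and substitute into the circle:
2x² + 2x − 40 = 0  ⟹  x² + x − 20 = 0
x = 4 or x = −5, giving (4, 10) and (−5, 1).
|(4, 10) − (−5, 1)| = √((9)² + (9)²) = 9√2.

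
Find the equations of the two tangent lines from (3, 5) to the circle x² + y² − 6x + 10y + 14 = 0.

2x − y = 1 and 2x + y = 11

Let a tangent through (3, 5) have slope m. Its distance from (3, −5) must equal 2√5:
(0m − (−10))² = 20(m² + 1)
m² − 4 = 0, so m = 2 or m = −2.
With m = 2: 2x − y = 1. With m = −2: 2x + y = 11.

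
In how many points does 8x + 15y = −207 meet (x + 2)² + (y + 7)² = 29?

Substituting the line into the circle gives 289x² + 2532x + 4779 = 0.
Discriminant = (2532)² − 4·289·(4779) = 886500 > 0.
Two real roots: the line is a secant.

2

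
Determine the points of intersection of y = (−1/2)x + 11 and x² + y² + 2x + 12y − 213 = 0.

(4, 9) and (8, 7)

Express y = (22 − x)/2 and substitute into the circle:
5x² − 60x + 160 = 0  ⟹  x² − 12x + 32 = 0
x = 8 or x = 4, giving (8, 7) and (4, 9).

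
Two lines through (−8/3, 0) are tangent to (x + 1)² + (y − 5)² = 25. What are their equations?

Write the tangent as mx − y + (0 − m·(−8/3)) = 0 and set its distance from the centre to 5:
(5/3m − (5))² = 25(m² + 1)
4m² + 3m = 0, so m = 0 or m = −3/4.
Through (−8/3, 0) these give y = 0 and 3x + 4y = −8.

y = 0 and 3x + 4y = −8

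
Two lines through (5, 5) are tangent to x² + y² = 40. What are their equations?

3x + y = 20 and x + 3y = 20

A line y − (5) = m(x − (5)) is tangent when its distance from (0, 0) is 2√10:
(−5m − (−5))² = 40(m² + 1)
3m² + 10m + 3 = 0, so m = −3 or m = −1/3.
Through (5, 5) these give 3x + y = 20 and x + 3y = 20.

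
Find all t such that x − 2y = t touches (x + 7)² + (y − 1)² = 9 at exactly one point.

t = −9 ± 3√5

The line touches the circle iff its distance from (−7, 1) is 3:
|1·(−7) − 2·1 − t| / √5 = 3
|t − (−9)| = 3√5.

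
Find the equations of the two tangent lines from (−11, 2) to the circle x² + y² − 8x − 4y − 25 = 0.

x − 2y = −15 and x + 2y = −7

Write the tangent as mx − y + (2 − m·(−11)) = 0 and set its distance from the centre to 3√5:
(15m − (0))² = 45(m² + 1)
4m² − 1 = 0, so m = 1/2 or m = −1/2.
With m = 1/2: x − 2y = −15. With m = −1/2: x + 2y = −7.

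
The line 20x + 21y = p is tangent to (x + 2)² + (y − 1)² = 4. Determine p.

Tangency holds when the distance from the centre (−2, 1) to the line equals the radius 2:
|20·(−2) + 21·1 − p| / √841 = 2
|p − (−19)| = 2·29, so p = 39 or p = −77.

p = −77 or p = 39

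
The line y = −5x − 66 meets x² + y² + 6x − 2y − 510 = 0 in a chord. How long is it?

8√26

The distance from (−3, 1) to the line is 52/√26, and r² = 520.
Chord = 2√(r² − d²) = 2·√(416) = 8√26.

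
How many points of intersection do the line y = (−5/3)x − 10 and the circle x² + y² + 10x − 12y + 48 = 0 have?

0

Substituting the line into the circle gives 34x² + 570x + 2412 = 0.
Discriminant = (570)² − 4·34·(2412) = −3132 < 0.
No real roots: the line does not meet the circle.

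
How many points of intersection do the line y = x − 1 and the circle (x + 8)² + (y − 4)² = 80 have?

d² = (1·(−8) − 1·4 − (1))²/2 = 169/2; r² = 80.
Since d² > r², the line lies outside the circle.

0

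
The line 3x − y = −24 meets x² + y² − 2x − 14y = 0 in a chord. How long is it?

From the line, y = 3x + 24. Substituting:
10x² + 100x + 240 = 0  ⟹  x² + 10x + 24 = 0
x = −4 or x = −6, giving (−4, 12) and (−6, 6).
Chord length = distance between (−4, 12) and (−6, 6) = √40 = 2√10.

2√10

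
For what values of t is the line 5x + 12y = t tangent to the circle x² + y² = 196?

Tangency holds when the distance from the centre (0, 0) to the line equals the radius 14:
|5·0 + 12·0 − t| / √169 = 14
|t| = 14·13, so t = 182 or t = −182.

t = −182 or t = 182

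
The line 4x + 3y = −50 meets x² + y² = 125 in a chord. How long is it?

The distance from (0, 0) to the line is 50/√25, and r² = 125.
Half the chord is √(r² − d²) = √(25), so the full chord is 10.

10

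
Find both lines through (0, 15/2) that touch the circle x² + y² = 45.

Let a tangent through (0, 15/2) have slope m. Its distance from (0, 0) must equal 3√5:
(0m − (−15/2))² = 45(m² + 1)
4m² − 1 = 0, so m = 1/2 or m = −1/2.
Through (0, 15/2) these give x − 2y = −15 and x + 2y = 15.

x − 2y = −15 and x + 2y = 15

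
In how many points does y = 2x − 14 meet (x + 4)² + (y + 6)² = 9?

Centre (−4, −6), r² = 9. Distance² from centre to line = (−16)²/5 = 256/5.
Since d² > r², the line lies outside the circle.

0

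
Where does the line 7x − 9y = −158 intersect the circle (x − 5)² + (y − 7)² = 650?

Substitute y = (158 + 7x)/9:
130x² + 520x − 41600 = 0  ⟹  x² + 4x − 320 = 0
x = 16 or x = −20, giving (16, 30) and (−20, 2).

(−20, 2) and (16, 30)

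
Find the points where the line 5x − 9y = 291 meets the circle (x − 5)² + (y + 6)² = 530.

(6, −29) and (24, −19)

Substitute y = (−291 + 5x)/9:
106x² − 3180x + 15264 = 0  ⟹  x² − 30x + 144 = 0
x = 24 or x = 6, giving (24, −19) and (6, −29).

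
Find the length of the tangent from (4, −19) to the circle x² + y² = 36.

√341

With centre O = (0, 0), |OP|² = 377 and r² = 36.
Power of the point: PT² = |PO|² − r² = 341, so PT = √341.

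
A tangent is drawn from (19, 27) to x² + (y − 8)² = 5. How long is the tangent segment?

With centre O = (0, 8), |OP|² = 722 and r² = 5.
By the tangent–radius right angle, tangent length = √(|PO|² − r²) = √717.

√717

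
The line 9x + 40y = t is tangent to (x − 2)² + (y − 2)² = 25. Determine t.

Tangency holds when the distance from the centre (2, 2) to the line equals the radius 5:
|9·2 + 40·2 − t| / √1681 = 5
|t − (98)| = 5·41, so t = 303 or t = −107.

t = −107 or t = 303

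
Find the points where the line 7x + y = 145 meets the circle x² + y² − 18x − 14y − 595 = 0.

Substitute y = −7x + 145:
50x² − 1950x + 18400 = 0  ⟹  x² − 39x + 368 = 0
x = 23 or x = 16, giving (23, −16) and (16, 33).

(16, 33) and (23, −16)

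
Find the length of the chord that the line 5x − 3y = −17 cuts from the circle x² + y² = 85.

Express y = (17 + 5x)/3 and substitute into the circle:
34x² + 170x − 476 = 0  ⟹  x² + 5x − 14 = 0
x = 2 or x = −7, giving (2, 9) and (−7, −6).
Chord length = distance between (2, 9) and (−7, −6) = √306 = 3√34.

3√34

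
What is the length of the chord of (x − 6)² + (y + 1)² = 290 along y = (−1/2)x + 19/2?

Express y = (19 − x)/2 and substitute into the circle:
5x² − 90x − 575 = 0  ⟹  x² − 18x − 115 = 0
x = 23 or x = −5, giving (23, −2) and (−5, 12).
|(23, −2) − (−5, 12)| = √((28)² + (−14)²) = 14√5.

14√5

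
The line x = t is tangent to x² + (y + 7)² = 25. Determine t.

For a tangent, require d(centre, line) = r = 5.
|1·0 + 0·(−7) − t| / √1 = 5
|t| = 5, so t = 5 or t = −5.

t = −5 or t = 5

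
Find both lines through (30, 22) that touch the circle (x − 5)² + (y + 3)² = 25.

Let a tangent through (30, 22) have slope m. Its distance from (5, −3) must equal 5:
[m·(−25) − (−25)]² = 25(m² + 1)
12m² − 25m + 12 = 0, so m = 4/3 or m = 3/4.
With m = 4/3: 4x − 3y = 54. With m = 3/4: 3x − 4y = 2.

4x − 3y = 54 and 3x − 4y = 2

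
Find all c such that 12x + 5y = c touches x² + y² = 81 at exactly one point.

For a tangent, require d(centre, line) = r = 9.
|12·0 + 5·0 − c| / √169 = 9
|c| = 9·13, so c = 117 or c = −117.

c = −117 or c = 117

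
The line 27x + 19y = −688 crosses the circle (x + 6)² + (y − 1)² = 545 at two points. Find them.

(−29, 5) and (−10, −22)

Substitute y = (−688 − 27x)/19:
1090x² + 42510x + 316100 = 0  ⟹  x² + 39x + 290 = 0
x = −10 or x = −29, giving (−10, −22) and (−29, 5).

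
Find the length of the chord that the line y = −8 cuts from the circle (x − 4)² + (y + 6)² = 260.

Centre (4, −6), r² = 260. Perpendicular distance d from centre to line = |2| / √1 = 2.
Chord = 2√(r² − d²) = 2·√(256) = 32.

32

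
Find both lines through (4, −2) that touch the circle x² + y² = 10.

x − 3y = 10 and 3x + y = 10

Write the tangent as mx − y + (−2 − m·(4)) = 0 and set its distance from the centre to √10:
(−4m − (2))² = 10(m² + 1)
3m² + 8m − 3 = 0, so m = 1/3 or m = −3.
With m = 1/3: x − 3y = 10. With m = −3: 3x + y = 10.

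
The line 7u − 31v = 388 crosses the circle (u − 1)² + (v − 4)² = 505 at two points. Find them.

Express v = (−388 + 7u)/31 and substitute into the circle:
1010u² − 9090u − 222200 = 0  ⟹  u² − 9u − 220 = 0
u = 20 or u = −11, giving (20, −8) and (−11, −15).

(−11, −15) and (20, −8)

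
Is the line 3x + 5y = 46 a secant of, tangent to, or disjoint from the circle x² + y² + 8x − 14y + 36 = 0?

secant

Centre (−4, 7), r² = 29. Distance² from centre to line = (−23)²/34 = 529/34.
Since d² < r², the line cuts the circle twice.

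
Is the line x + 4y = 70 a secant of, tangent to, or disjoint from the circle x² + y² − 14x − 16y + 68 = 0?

disjoint

Substituting the line into the circle gives 17x² − 300x + 1508 = 0.
Discriminant = (−300)² − 4·17·(1508) = −12544 < 0.
No real roots: the line does not meet the circle.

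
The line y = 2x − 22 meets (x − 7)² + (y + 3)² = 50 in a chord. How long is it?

6√5

The distance from (7, −3) to the line is 5/√5, and r² = 50.
Chord = 2√(r² − d²) = 2·√(45) = 6√5.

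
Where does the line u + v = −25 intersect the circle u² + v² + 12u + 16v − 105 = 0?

From the line, v = −u − 25. Substituting:
2u² + 46u + 120 = 0  ⟹  u² + 23u + 60 = 0
u = −3 or u = −20, giving (−3, −22) and (−20, −5).

(−20, −5) and (−3, −22)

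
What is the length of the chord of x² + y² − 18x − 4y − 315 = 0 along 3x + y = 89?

Express y = −3x + 89 and substitute into the circle:
10x² − 540x + 7250 = 0  ⟹  x² − 54x + 725 = 0
x = 29 or x = 25, giving (29, 2) and (25, 14).
Chord length = distance between (29, 2) and (25, 14) = √160 = 4√10.

4√10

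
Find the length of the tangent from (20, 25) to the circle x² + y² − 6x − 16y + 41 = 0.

Centre (3, 8), r² = 32. |PO|² = (17)² + (17)² = 578.
By the tangent–radius right angle, tangent length = √(|PO|² − r²) = √546.

√546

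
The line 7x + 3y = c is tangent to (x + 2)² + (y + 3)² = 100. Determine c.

For a tangent, require d(centre, line) = r = 10.
|7·(−2) + 3·(−3) − c| / √58 = 10
|c − (−23)| = 10√58.

c = −23 ± 10√58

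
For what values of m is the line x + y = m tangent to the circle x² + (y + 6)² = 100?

m = −6 ± 10√2

The line touches the circle iff its distance from (0, −6) is 10:
|1·0 + 1·(−6) − m| / √2 = 10
|m − (−6)| = 10√2.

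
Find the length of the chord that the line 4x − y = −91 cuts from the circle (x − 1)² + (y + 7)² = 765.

6√17

Substitute y = 4x + 91:
17x² + 782x + 8840 = 0  ⟹  x² + 46x + 520 = 0
x = −20 or x = −26, giving (−20, 11) and (−26, −13).
Chord length = distance between (−20, 11) and (−26, −13) = √612 = 6√17.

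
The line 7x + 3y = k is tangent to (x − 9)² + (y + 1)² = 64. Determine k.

For a tangent, require d(centre, line) = r = 8.
|7·9 + 3·(−1) − k| / √58 = 8
|k − (60)| = 8√58.

k = 60 ± 8√58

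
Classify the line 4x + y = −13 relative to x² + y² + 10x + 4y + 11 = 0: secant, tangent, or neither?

secant

Substituting the line into the circle gives 17x² + 98x + 128 = 0.
Δ = 9604 − 8704 = 900.
Two real roots: the line is a secant.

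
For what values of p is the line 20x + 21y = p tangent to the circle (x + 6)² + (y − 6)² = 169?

For a tangent, require d(centre, line) = r = 13.
|20·(−6) + 21·6 − p| / √841 = 13
|p − (6)| = 13·29, so p = 383 or p = −371.

p = −371 or p = 383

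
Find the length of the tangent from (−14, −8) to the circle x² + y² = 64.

Centre (0, 0), r² = 64. |PO|² = (−14)² + (−8)² = 260.
By the tangent–radius right angle, tangent length = √(|PO|² − r²) = √196 = 14.

14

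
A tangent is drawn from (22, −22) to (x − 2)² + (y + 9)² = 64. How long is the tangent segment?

√505

With centre O = (2, −9), |OP|² = 569 and r² = 64.
By the tangent–radius right angle, tangent length = √(|PO|² − r²) = √505.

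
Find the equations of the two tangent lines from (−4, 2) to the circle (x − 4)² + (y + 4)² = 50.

7x + y = −26 and x − 7y = −18

Write the tangent as mx − y + (2 − m·(−4)) = 0 and set its distance from the centre to 5√2:
(8m − (−6))² = 50(m² + 1)
7m² + 48m − 7 = 0, so m = −7 or m = 1/7.
With m = −7: 7x + y = −26. With m = 1/7: x − 7y = −18.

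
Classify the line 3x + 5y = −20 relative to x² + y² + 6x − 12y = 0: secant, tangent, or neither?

neither

Substituting the line into the circle gives 34x² + 450x + 1600 = 0.
Discriminant = (450)² − 4·34·(1600) = −15100 < 0.
No real roots: the line does not meet the circle.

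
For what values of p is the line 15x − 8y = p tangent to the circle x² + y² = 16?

p = −68 or p = 68

For a tangent, require d(centre, line) = r = 4.
|15·0 − 8·0 − p| / √289 = 4
|p| = 4·17, so p = 68 or p = −68.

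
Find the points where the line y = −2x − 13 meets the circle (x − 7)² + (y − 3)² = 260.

(−9, 5) and (−1, −11)

From the line, y = −2x − 13. Substituting:
5x² + 50x + 45 = 0  ⟹  x² + 10x + 9 = 0
x = −1 or x = −9, giving (−1, −11) and (−9, 5).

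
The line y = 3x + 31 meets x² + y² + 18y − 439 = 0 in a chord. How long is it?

12√10

Substitute y = 3x + 31:
10x² + 240x + 1080 = 0  ⟹  x² + 24x + 108 = 0
x = −6 or x = −18, giving (−6, 13) and (−18, −23).
Chord length = distance between (−6, 13) and (−18, −23) = √1440 = 12√10.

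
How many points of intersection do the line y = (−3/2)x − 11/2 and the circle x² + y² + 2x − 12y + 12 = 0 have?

Centre (−1, 6), r² = 25. Distance² from centre to line = (20)²/13 = 400/13.
Since d² > r², the line lies outside the circle.

0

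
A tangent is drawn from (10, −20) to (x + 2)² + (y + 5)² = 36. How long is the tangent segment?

3√37

Centre (−2, −5), r² = 36. |PO|² = (12)² + (−15)² = 369.
The tangent meets the radius at right angles, so tangent² = |PO|² − r² = 369 − 36 = 333.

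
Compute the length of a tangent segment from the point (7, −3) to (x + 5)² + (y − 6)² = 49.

With centre O = (−5, 6), |OP|² = 225 and r² = 49.
By the tangent–radius right angle, tangent length = √(|PO|² − r²) = √176 = 4√11.

4√11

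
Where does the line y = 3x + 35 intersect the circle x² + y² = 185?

Express y = 3x + 35 and substitute into the circle:
10x² + 210x + 1040 = 0  ⟹  x² + 21x + 104 = 0
x = −8 or x = −13, giving (−8, 11) and (−13, −4).

(−13, −4) and (−8, 11)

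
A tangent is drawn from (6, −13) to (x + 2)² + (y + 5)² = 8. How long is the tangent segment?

The centre is (−2, −5) and r = 2√2. The square of the distance from P to the centre is 64 + 64 = 128.
By the tangent–radius right angle, tangent length = √(|PO|² − r²) = √120 = 2√30.

2√30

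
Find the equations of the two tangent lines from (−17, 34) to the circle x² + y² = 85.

7x + 6y = 85 and 9x + 2y = −85

Let a tangent through (−17, 34) have slope m. Its distance from (0, 0) must equal √85:
[m·(17) − (−34)]² = 85(m² + 1)
12m² + 68m + 63 = 0, so m = −7/6 or m = −9/2.
With m = −7/6: 7x + 6y = 85. With m = −9/2: 9x + 2y = −85.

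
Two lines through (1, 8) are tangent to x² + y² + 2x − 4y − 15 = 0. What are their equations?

2x + y = 10 and x − 2y = −15

A line y − (8) = m(x − (1)) is tangent when its distance from (−1, 2) is 2√5:
(−2m − (−6))² = 20(m² + 1)
2m² + 3m − 2 = 0, so m = −2 or m = 1/2.
Through (1, 8) these give 2x + y = 10 and x − 2y = −15.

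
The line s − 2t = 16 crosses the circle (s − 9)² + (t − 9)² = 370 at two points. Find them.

(0, −8) and (28, 6)

Substitute t = (−16 + s)/2:
5s² − 140s = 0  ⟹  s² − 28s = 0
s = 28 or s = 0, giving (28, 6) and (0, −8).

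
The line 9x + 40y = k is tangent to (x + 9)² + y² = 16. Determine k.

k = −245 or k = 83

The line touches the circle iff its distance from (−9, 0) is 4:
|9·(−9) + 40·0 − k| / √1681 = 4
|k − (−81)| = 4·41, so k = 83 or k = −245.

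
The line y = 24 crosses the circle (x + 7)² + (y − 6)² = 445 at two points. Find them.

Express y = 24 and substitute into the circle:
x² + 14x − 72 = 0
x = 4 or x = −18, giving (4, 24) and (−18, 24).

(−18, 24) and (4, 24)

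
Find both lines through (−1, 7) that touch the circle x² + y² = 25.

A line y − (7) = m(x − (−1)) is tangent when its distance from (0, 0) is 5:
(1m − (−7))² = 25(m² + 1)
12m² − 7m − 12 = 0, so m = 4/3 or m = −3/4.
Through (−1, 7) these give 4x − 3y = −25 and 3x + 4y = 25.

4x − 3y = −25 and 3x + 4y = 25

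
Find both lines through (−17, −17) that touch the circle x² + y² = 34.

Write the tangent as mx − y + (−17 − m·(−17)) = 0 and set its distance from the centre to √34:
[m·(17) − (17)]² = 34(m² + 1)
15m² − 34m + 15 = 0, so m = 3/5 or m = 5/3.
With m = 3/5: 3x − 5y = 34. With m = 5/3: 5x − 3y = −34.

3x − 5y = 34 and 5x − 3y = −34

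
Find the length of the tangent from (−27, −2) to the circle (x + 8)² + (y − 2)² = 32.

Centre (−8, 2), r² = 32. |PO|² = (−19)² + (−4)² = 377.
Power of the point: PT² = |PO|² − r² = 345, so PT = √345.

√345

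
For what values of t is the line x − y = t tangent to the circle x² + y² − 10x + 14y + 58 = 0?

For a tangent, require d(centre, line) = r = 4.
|1·5 − 1·(−7) − t| / √2 = 4
|t − (12)| = 4√2.

t = 12 ± 4√2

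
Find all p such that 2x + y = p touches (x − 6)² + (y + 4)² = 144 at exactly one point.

p = 8 ± 12√5

The line touches the circle iff its distance from (6, −4) is 12:
|2·6 + 1·(−4) − p| / √5 = 12
|p − (8)| = 12√5.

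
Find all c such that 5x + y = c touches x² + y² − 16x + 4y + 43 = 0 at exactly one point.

Tangency holds when the distance from the centre (8, −2) to the line equals the radius 5:
|5·8 + 1·(−2) − c| / √26 = 5
|c − (38)| = 5√26.

c = 38 ± 5√26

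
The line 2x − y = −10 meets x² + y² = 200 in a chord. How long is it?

Centre (0, 0), r² = 200. Perpendicular distance d from centre to line = |10| / √5 = 10/√5.
Half the chord is √(r² − d²) = √(180), so the full chord is 12√5.

12√5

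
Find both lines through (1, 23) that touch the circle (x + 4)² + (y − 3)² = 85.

A line y − (23) = m(x − (1)) is tangent when its distance from (−4, 3) is √85:
[m·(−5) − (−20)]² = 85(m² + 1)
12m² + 40m − 63 = 0, so m = 7/6 or m = −9/2.
With m = 7/6: 7x − 6y = −131. With m = −9/2: 9x + 2y = 55.

7x − 6y = −131 and 9x + 2y = 55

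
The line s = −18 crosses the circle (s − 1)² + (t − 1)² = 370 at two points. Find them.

(−18, −2) and (−18, 4)

The line gives s = −18. Substituting into the circle:
t² − 2t − 8 = 0
t = 4 or t = −2, giving (−18, 4) and (−18, −2).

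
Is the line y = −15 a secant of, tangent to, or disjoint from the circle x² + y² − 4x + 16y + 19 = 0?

tangent

Centre (2, −8), r² = 49. Distance² from centre to line = (7)² = 49.
Since d² = r², the line is tangent.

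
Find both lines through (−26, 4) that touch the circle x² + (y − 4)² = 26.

x + 5y = −6 and x − 5y = −46

Write the tangent as mx − y + (4 − m·(−26)) = 0 and set its distance from the centre to √26:
[m·(26) − (0)]² = 26(m² + 1)
25m² − 1 = 0, so m = −1/5 or m = 1/5.
With m = −1/5: x + 5y = −6. With m = 1/5: x − 5y = −46.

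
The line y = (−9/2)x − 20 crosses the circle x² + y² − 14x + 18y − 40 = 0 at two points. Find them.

Express y = (−40 − 9x)/2 and substitute into the circle:
85x² + 340x = 0  ⟹  x² + 4x = 0
x = 0 or x = −4, giving (0, −20) and (−4, −2).

(−4, −2) and (0, −20)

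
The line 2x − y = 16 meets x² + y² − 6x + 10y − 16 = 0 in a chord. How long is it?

The distance from (3, −5) to the line is 5/√5, and r² = 50.
Chord = 2√(r² − d²) = 2·√(45) = 6√5.

6√5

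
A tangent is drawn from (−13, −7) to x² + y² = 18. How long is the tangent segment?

10√2

With centre O = (0, 0), |OP|² = 218 and r² = 18.
The tangent meets the radius at right angles, so tangent² = |PO|² − r² = 218 − 18 = 200.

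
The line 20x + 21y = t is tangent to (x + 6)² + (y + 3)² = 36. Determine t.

t = −357 or t = −9

Tangency holds when the distance from the centre (−6, −3) to the line equals the radius 6:
|20·(−6) + 21·(−3) − t| / √841 = 6
|t − (−183)| = 6·29, so t = −9 or t = −357.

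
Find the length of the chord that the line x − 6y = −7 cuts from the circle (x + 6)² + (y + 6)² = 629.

Substitute y = (7 + x)/6:
37x² + 518x − 19499 = 0  ⟹  x² + 14x − 527 = 0
x = 17 or x = −31, giving (17, 4) and (−31, −4).
Chord length = distance between (17, 4) and (−31, −4) = √2368 = 8√37.

8√37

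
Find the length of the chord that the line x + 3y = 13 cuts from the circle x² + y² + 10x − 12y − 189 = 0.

Express y = (13 − x)/3 and substitute into the circle:
10x² + 100x − 2000 = 0  ⟹  x² + 10x − 200 = 0
x = 10 or x = −20, giving (10, 1) and (−20, 11).
Chord length = distance between (10, 1) and (−20, 11) = √1000 = 10√10.

10√10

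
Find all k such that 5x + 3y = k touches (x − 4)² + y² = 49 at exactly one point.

For a tangent, require d(centre, line) = r = 7.
|5·4 + 3·0 − k| / √34 = 7
|k − (20)| = 7√34.

k = 20 ± 7√34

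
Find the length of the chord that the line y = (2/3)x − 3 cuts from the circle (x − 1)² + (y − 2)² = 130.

Express y = (−9 + 2x)/3 and substitute into the circle:
13x² − 78x − 936 = 0  ⟹  x² − 6x − 72 = 0
x = 12 or x = −6, giving (12, 5) and (−6, −7).
Chord length = distance between (12, 5) and (−6, −7) = √468 = 6√13.

6√13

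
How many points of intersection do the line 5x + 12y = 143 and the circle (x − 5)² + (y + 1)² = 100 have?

Substituting the line into the circle gives 169x² − 2990x + 13225 = 0.
Discriminant = (−2990)² − 4·169·(13225) = 0.
A repeated root: the line is tangent.

1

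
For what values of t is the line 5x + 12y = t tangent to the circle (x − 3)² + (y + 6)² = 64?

For a tangent, require d(centre, line) = r = 8.
|5·3 + 12·(−6) − t| / √169 = 8
|t − (−57)| = 8·13, so t = 47 or t = −161.

t = −161 or t = 47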